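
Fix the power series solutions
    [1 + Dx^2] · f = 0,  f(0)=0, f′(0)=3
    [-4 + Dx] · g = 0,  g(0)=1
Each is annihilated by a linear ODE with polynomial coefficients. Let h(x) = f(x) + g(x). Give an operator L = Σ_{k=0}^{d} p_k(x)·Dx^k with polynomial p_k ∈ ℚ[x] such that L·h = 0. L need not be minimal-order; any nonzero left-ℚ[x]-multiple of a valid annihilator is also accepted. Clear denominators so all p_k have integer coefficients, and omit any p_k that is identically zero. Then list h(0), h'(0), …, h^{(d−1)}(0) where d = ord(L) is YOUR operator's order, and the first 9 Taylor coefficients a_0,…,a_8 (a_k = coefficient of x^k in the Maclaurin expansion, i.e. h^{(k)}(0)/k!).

L = -4 + Dx - 4·Dx^2 + Dx^3  (order 3).
h: a_k = 1, 7, 8, 61/6, 32/3, 1027/120, 256/45, 16381/5040, 512/315, …
ICs: h(0) = 1, h′(0) = 7, h′′(0) = 16.

f: a_k = 0, 3, 0, -1/2, 0, 1/40, 0, -1/1680, 0, …
g: a_k = 1, 4, 8, 32/3, 32/3, 128/15, 256/45, 1024/315, 512/315, …
h₀=f+g: left-lcm gives L₀, ord ≤ 3.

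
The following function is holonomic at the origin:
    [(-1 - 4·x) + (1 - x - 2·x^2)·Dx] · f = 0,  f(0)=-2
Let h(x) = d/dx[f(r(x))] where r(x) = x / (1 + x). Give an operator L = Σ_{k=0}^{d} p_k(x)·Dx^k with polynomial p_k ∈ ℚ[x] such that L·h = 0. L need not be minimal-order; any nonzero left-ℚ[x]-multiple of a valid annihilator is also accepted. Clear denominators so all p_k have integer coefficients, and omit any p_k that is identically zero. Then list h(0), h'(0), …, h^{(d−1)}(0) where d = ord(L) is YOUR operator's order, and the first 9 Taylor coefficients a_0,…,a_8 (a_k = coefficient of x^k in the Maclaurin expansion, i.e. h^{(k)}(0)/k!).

L = (4 + 12·x + 36·x^2 + 20·x^3) + (-1 - 7·x - 9·x^2 + 7·x^3 + 10·x^4)·Dx  (order 1).
h: a_k = -2, -8, 0, -32, 40, -144, 280, -704, 1512, …
ICs: h(0) = -2.

f: a_k = -2, -2, -6, -10, -22, -42, -86, -170, -342, …
h₀=f(r): pull back L_f along r ⇒ L₀.
Differentiate: ansatz ord ≤ ord L₀ ⇒ L.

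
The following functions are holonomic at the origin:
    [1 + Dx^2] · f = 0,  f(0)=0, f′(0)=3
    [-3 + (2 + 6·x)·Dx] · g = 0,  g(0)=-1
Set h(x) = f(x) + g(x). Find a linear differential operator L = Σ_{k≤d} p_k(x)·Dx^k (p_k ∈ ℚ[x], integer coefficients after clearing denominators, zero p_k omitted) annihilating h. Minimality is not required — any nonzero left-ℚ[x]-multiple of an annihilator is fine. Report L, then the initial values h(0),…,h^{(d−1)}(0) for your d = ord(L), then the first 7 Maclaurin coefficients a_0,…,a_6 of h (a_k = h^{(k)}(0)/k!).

f: a_k = 0, 3, 0, -1/2, 0, 1/40, 0, …
g: a_k = -1, -3/2, 9/8, -27/16, 405/128, -1701/256, 15309/1024, …
h₀=f+g: left-lcm gives L₀, ord ≤ 3.
L = (-93 - 72·x - 108·x^2) + (-10 + 18·x + 216·x^2 + 216·x^3)·Dx + (-93 - 72·x - 108·x^2)·Dx^2 + (-10 + 18·x + 216·x^2 + 216·x^3)·Dx^3  (order 3).
h: a_k = -1, 3/2, 9/8, -35/16, 405/128, -8473/1280, 15309/1024, …
ICs: h(0) = -1, h′(0) = 3/2, h′′(0) = 9/4.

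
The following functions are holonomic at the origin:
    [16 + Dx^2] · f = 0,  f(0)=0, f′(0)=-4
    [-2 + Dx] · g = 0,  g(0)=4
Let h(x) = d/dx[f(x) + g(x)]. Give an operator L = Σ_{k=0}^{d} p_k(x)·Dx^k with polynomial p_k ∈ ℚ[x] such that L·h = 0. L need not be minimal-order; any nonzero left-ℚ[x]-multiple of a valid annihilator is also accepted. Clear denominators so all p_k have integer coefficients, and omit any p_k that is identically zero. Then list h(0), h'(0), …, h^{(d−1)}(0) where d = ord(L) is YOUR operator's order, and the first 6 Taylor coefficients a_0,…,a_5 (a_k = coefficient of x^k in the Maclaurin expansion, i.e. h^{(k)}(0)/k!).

f: a_k = 0, -4, 0, 32/3, 0, -128/15, …
g: a_k = 4, 8, 8, 16/3, 8/3, 16/15, …
f+g: L₀ = lclm(L_f,L_g), ord ≤ 2+1.
Differentiate: ansatz ord ≤ ord L₀ ⇒ L.
L = 32 - 16·Dx + 2·Dx^2 - Dx^3  (order 3).
h: a_k = 4, 16, 48, 32/3, -112/3, 32/15, …
ICs: h(0) = 4, h′(0) = 16, h′′(0) = 96.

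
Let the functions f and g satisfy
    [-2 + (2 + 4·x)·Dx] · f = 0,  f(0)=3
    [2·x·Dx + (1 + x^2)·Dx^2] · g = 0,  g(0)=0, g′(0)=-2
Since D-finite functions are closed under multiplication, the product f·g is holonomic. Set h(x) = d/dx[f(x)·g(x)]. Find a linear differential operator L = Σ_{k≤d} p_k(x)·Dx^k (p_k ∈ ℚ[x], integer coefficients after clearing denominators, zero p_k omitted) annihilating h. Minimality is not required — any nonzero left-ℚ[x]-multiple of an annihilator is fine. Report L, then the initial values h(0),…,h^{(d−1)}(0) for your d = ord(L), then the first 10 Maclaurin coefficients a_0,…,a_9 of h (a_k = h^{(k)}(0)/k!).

f: a_k = 3, 3, -3/2, 3/2, -15/8, 21/8, -63/16, 99/16, -1287/128, 2145/128, …
g: a_k = 0, -2, 0, 2/3, 0, -2/5, 0, 2/7, 0, -2/9, …
Sym-product of L_f,L_g gives L₀ (≤ ord 2).
Differentiate: ansatz ord ≤ ord L₀ ⇒ L.
L = (-1 + 20·x + 20·x^2 - 12·x^3 - 3·x^4) + (8 + 30·x + 54·x^2 + 34·x^3 - 42·x^4 - 12·x^5)·Dx + (3 + 10·x + 6·x^2 - 2·x^3 - x^4 - 12·x^5 - 4·x^6)·Dx^2  (order 2).
h: a_k = -6, -12, 15, -4, 31/4, -327/10, 2263/40, -2903/35, 69105/448, -206161/672, …
ICs: h(0) = -6, h′(0) = -12.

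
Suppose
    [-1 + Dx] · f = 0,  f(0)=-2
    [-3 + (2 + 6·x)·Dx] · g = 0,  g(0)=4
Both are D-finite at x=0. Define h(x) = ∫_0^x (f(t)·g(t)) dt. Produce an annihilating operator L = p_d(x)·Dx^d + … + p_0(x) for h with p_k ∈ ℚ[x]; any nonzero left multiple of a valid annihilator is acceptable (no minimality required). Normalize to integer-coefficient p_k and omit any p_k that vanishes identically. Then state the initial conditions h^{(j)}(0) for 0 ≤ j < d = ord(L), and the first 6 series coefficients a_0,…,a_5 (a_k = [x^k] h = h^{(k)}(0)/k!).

f: a_k = -2, -2, -1, -1/3, -1/12, -1/60, …
g: a_k = 4, 6, -9/2, 27/4, -405/32, 1701/64, …
L₀ := L_f ⊗_s L_g (sym. prod.), ord ≤ 1.
h=∫h₀ ⇒ L = L₀·Dx.
L = (-5 - 6·x)·Dx + (2 + 6·x)·Dx^2  (order 2).
h: a_k = 0, -8, -10, -7/3, -71/24, 671/240, …
ICs: h(0) = 0, h′(0) = -8.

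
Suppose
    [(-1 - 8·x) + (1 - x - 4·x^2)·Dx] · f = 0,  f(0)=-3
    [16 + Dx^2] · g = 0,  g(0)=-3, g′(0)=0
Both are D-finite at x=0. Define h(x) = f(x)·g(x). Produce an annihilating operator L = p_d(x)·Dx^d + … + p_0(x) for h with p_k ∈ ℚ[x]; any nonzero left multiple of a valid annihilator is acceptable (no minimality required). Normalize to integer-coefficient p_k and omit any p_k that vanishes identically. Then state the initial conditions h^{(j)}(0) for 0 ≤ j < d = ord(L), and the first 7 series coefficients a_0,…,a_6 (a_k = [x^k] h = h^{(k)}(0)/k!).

L = (-8 + 16·x + 64·x^2) + (2 + 16·x)·Dx + (-1 + x + 4·x^2)·Dx^2  (order 2).
h: a_k = 9, 9, -27, 9, -3, 33, -151/5, …
ICs: h(0) = 9, h′(0) = 9.

f: a_k = -3, -3, -15, -27, -87, -195, -543, …
g: a_k = -3, 0, 24, 0, -32, 0, 256/15, …
h₀=f·g: eliminate ⇒ L₀, order ≤ 1·2.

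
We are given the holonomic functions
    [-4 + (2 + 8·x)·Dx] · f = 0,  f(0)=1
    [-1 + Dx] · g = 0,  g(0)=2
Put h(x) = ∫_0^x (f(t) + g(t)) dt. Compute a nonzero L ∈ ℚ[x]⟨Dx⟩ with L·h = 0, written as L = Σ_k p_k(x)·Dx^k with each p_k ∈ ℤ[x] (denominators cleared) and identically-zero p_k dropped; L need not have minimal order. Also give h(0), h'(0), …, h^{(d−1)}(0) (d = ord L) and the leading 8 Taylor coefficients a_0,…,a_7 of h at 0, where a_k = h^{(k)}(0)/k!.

L = (6 + 8·x)·Dx + (-5 - 8·x - 16·x^2)·Dx^2 + (-1 + 16·x^2)·Dx^3  (order 3).
h: a_k = 0, 3, 2, -1/3, 13/12, -119/60, 1681/360, -30239/2520, …
ICs: h(0) = 0, h′(0) = 3, h′′(0) = 4.

f: a_k = 1, 2, -2, 4, -10, 28, -84, 264, …
g: a_k = 2, 2, 1, 1/3, 1/12, 1/60, 1/360, 1/2520, …
f+g: L₀ = lclm(L_f,L_g), ord ≤ 1+1.
Integrate: L := L₀·Dx.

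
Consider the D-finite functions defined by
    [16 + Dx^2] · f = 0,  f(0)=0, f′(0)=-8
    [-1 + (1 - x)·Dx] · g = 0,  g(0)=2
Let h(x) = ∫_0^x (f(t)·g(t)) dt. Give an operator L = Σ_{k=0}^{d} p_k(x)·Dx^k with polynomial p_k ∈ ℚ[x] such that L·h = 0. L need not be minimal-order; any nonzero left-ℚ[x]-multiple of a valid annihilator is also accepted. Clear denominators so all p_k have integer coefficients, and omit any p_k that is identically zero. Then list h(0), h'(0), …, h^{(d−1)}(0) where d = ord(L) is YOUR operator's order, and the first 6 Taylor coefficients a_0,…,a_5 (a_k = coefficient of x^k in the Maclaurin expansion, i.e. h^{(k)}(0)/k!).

L = (-16 + 16·x)·Dx + 2·Dx^2 + (-1 + x)·Dx^3  (order 3).
h: a_k = 0, 0, -8, -16/3, 20/3, 16/3, …
ICs: h(0) = 0, h′(0) = 0, h′′(0) = -16.

f: a_k = 0, -8, 0, 64/3, 0, -256/15, …
g: a_k = 2, 2, 2, 2, 2, 2, …
L₀ := L_f ⊗_s L_g (sym. prod.), ord ≤ 2.
Integrate: L := L₀·Dx.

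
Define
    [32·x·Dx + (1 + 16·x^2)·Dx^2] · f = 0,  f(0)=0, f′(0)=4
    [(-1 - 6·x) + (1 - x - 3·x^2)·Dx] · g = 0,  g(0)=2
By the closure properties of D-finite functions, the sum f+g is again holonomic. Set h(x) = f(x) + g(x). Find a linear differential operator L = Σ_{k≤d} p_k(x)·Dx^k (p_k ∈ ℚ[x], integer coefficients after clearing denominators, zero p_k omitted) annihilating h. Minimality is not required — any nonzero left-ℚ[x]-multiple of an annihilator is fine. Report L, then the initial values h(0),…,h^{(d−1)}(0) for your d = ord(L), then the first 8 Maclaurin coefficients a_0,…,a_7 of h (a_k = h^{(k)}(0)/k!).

f: a_k = 0, 4, 0, -64/3, 0, 1024/5, 0, -16384/7, …
g: a_k = 2, 2, 8, 14, 38, 80, 194, 434, …
h₀=f+g: left-lcm gives L₀, ord ≤ 3.
L = (128 - 512·x - 10560·x^2 - 25344·x^3 - 95904·x^4 - 41472·x^6)·Dx + (-37 - 208·x + 206·x^2 - 1476·x^3 - 24336·x^4 - 66528·x^5 - 6912·x^6 - 41472·x^7)·Dx^2 + (4 + 21·x + 198·x^2 + 90·x^3 + 1775·x^4 - 4080·x^5 - 6336·x^6 - 2304·x^7 - 6912·x^8)·Dx^3  (order 3).
h: a_k = 2, 6, 8, -22/3, 38, 1424/5, 194, -13346/7, …
ICs: h(0) = 2, h′(0) = 6, h′′(0) = 16.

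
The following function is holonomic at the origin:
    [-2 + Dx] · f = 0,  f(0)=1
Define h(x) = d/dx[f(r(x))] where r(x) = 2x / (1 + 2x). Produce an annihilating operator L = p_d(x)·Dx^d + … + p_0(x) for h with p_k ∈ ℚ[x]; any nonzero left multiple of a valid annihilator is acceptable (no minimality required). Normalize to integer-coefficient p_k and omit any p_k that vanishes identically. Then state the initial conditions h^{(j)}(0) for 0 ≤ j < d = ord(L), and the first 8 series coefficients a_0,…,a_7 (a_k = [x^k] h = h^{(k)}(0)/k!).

L = -8·x + (-1 - 4·x - 4·x^2)·Dx  (order 1).
h: a_k = 4, 0, -16, 128/3, -64, 512/15, 1280/9, -65536/105, …
ICs: h(0) = 4.

f: a_k = 1, 2, 2, 4/3, 2/3, 4/15, 4/45, 8/315, …
h₀=f(r): pull back L_f along r ⇒ L₀.
Derive L from L₀ (diff closure).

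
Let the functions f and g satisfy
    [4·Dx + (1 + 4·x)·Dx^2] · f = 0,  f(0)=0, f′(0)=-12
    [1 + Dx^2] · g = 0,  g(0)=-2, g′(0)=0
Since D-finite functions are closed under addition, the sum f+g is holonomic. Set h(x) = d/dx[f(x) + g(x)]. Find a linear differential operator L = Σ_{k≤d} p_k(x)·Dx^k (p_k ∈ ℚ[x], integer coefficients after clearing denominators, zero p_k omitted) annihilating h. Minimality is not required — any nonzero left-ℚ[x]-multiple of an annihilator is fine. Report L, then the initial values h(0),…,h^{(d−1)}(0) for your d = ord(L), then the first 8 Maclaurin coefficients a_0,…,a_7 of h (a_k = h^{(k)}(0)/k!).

f: a_k = 0, -12, 24, -64, 192, -3072/5, 2048, -49152/7, …
g: a_k = -2, 0, 1, 0, -1/12, 0, 1/360, 0, …
L₀ := lclm(L_f,L_g); ord L₀ ≤ 2+2.
Derive L from L₀ (diff closure).
L = (388 + 32·x + 64·x^2) + (33 + 140·x + 48·x^2 + 64·x^3)·Dx + (388 + 32·x + 64·x^2)·Dx^2 + (33 + 140·x + 48·x^2 + 64·x^3)·Dx^3  (order 3).
h: a_k = -12, 50, -192, 2303/3, -3072, 737281/60, -49152, 495452159/2520, …
ICs: h(0) = -12, h′(0) = 50, h′′(0) = -384.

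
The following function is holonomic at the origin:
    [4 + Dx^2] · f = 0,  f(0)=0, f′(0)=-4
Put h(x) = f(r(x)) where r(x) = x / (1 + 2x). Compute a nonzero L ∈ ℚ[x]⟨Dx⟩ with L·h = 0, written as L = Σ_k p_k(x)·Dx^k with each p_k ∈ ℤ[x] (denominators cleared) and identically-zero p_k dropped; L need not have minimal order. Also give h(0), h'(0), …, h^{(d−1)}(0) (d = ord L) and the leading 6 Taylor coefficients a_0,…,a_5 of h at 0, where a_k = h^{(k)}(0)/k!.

f: a_k = 0, -4, 0, 8/3, 0, -8/15, …
L₀ from L_f via x↦r, Dx↦r'^{-1}Dx.
L = 4 + (4 + 24·x + 48·x^2 + 32·x^3)·Dx + (1 + 8·x + 24·x^2 + 32·x^3 + 16·x^4)·Dx^2  (order 2).
h: a_k = 0, -4, 8, -40/3, 16, -8/15, …
ICs: h(0) = 0, h′(0) = -4.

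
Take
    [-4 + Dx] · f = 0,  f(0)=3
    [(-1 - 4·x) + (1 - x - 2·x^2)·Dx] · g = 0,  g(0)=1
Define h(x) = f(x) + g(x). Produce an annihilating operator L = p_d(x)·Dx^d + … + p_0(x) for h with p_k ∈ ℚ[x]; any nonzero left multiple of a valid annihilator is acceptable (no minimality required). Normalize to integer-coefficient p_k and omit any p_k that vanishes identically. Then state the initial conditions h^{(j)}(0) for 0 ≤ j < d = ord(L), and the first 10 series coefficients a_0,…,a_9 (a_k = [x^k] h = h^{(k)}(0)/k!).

L = (8 + 192·x^2 + 128·x^3) + (10 - 44·x - 72·x^2 + 64·x^3 + 64·x^4)·Dx + (-3 + 11·x + 6·x^2 - 24·x^3 - 16·x^4)·Dx^2  (order 2).
h: a_k = 4, 13, 27, 37, 43, 233/5, 901/15, 9949/105, 18467/105, 324293/945, …
ICs: h(0) = 4, h′(0) = 13.

f: a_k = 3, 12, 24, 32, 32, 128/5, 256/15, 1024/105, 512/105, 2048/945, …
g: a_k = 1, 1, 3, 5, 11, 21, 43, 85, 171, 341, …
h₀=f+g: left-lcm gives L₀, ord ≤ 2.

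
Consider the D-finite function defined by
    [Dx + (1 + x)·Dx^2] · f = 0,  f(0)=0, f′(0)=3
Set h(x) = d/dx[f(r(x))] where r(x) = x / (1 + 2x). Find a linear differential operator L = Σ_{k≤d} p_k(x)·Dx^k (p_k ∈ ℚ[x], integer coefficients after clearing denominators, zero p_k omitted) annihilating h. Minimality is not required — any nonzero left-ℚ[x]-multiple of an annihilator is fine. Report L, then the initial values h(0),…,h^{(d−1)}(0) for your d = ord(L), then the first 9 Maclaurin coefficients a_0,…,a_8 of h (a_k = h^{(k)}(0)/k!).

L = (5 + 12·x) + (1 + 5·x + 6·x^2)·Dx  (order 1).
h: a_k = 3, -15, 57, -195, 633, -1995, 6177, -18915, 57513, …
ICs: h(0) = 3.

f: a_k = 0, 3, -3/2, 1, -3/4, 3/5, -1/2, 3/7, -3/8, …
Substitute x→r, Dx→(1/r')Dx; clear ⇒ L₀.
h₀' ⇒ L via d/dx closure of L₀.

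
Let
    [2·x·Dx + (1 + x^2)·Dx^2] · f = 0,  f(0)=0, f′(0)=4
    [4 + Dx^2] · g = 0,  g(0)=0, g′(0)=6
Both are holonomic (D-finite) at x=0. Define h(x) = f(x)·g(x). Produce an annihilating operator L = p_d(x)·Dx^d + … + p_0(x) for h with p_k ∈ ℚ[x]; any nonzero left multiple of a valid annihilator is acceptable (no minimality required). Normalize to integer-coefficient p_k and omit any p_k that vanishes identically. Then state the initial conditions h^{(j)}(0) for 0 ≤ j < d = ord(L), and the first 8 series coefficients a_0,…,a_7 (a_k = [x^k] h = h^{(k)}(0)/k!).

f: a_k = 0, 4, 0, -4/3, 0, 4/5, 0, -4/7, …
g: a_k = 0, 6, 0, -4, 0, 4/5, 0, -8/105, …
L₀ := L_f ⊗_s L_g (sym. prod.), ord ≤ 4.
L = (160 + 464·x^2 + 464·x^4 + 256·x^6 + 64·x^8) + (96·x + 224·x^3 + 192·x^5 + 64·x^7)·Dx + (60 + 188·x^2 + 216·x^4 + 128·x^6 + 32·x^8)·Dx^2 + (24·x + 56·x^3 + 48·x^5 + 16·x^7)·Dx^3 + (5 + 18·x^2 + 25·x^4 + 16·x^6 + 4·x^8)·Dx^4  (order 4).
h: a_k = 0, 0, 24, 0, -24, 0, 40/3, 0, …
ICs: h(0) = 0, h′(0) = 0, h′′(0) = 48, h′′′(0) = 0.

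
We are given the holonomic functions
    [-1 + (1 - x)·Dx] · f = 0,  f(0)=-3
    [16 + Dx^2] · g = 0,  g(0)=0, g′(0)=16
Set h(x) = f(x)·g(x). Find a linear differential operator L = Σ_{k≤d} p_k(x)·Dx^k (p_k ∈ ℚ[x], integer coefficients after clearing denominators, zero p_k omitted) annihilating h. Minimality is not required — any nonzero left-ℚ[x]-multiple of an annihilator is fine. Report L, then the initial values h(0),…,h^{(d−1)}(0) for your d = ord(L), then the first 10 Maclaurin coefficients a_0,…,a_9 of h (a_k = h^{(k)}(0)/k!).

f: a_k = -3, -3, -3, -3, -3, -3, -3, -3, -3, -3, …
g: a_k = 0, 16, 0, -128/3, 0, 512/15, 0, -4096/315, 0, 8192/2835, …
f·g: L₀ = L_f ⊗_s L_g, ord ≤ 1·2.
L = (-16 + 16·x) + 2·Dx + (-1 + x)·Dx^2  (order 2).
h: a_k = 0, -48, -48, 80, 80, -112/5, -112/5, 1744/105, 1744/105, 1072/135, …
ICs: h(0) = 0, h′(0) = -48.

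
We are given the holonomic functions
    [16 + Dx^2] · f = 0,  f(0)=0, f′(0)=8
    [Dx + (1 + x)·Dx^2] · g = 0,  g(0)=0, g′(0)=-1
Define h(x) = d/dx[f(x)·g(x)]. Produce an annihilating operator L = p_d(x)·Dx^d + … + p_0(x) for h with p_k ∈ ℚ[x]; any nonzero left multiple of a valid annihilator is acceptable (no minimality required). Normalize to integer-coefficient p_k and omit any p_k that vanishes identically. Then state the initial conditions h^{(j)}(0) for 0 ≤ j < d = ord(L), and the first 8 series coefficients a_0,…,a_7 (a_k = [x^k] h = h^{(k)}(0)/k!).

f: a_k = 0, 8, 0, -64/3, 0, 256/15, 0, -2048/315, …
g: a_k = 0, -1, 1/2, -1/3, 1/4, -1/5, 1/6, -1/7, …
f·g: L₀ = L_f ⊗_s L_g, ord ≤ 2·2.
Differentiate: ansatz ord ≤ ord L₀ ⇒ L.
L = (96160 + 647168·x + 1757184·x^2 + 2482176·x^3 + 1931264·x^4 + 786432·x^5 + 131072·x^6) + (13728 + 74144·x + 156160·x^2 + 161280·x^3 + 81920·x^4 + 16384·x^5)·Dx + (13546 + 87008·x + 228848·x^2 + 316416·x^3 + 242944·x^4 + 98304·x^5 + 16384·x^6)·Dx^2 + (858 + 4634·x + 9760·x^2 + 10080·x^3 + 5120·x^4 + 1024·x^5)·Dx^3 + (471 + 2910·x + 7439·x^2 + 10080·x^3 + 7640·x^4 + 3072·x^5 + 512·x^6)·Dx^4  (order 4).
h: a_k = 0, -16, 12, 224/3, -130/3, -208/3, 476/15, 1984/63, …
ICs: h(0) = 0, h′(0) = -16, h′′(0) = 24, h′′′(0) = 448.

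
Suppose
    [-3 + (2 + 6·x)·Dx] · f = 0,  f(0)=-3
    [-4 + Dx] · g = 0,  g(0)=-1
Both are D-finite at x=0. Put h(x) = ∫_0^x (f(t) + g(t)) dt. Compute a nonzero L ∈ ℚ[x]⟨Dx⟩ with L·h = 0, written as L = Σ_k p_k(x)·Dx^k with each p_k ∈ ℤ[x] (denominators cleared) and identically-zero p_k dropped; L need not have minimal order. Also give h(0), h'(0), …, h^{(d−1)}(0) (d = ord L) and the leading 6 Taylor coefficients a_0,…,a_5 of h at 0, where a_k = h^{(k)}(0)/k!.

f: a_k = -3, -9/2, 27/8, -81/16, 1215/128, -5103/256, …
g: a_k = -1, -4, -8, -32/3, -32/3, -128/15, …
f+g: L₀ = lclm(L_f,L_g), ord ≤ 1+1.
Integrate: L := L₀·Dx.
L = (132 + 288·x)·Dx + (-73 - 384·x - 576·x^2)·Dx^2 + (10 + 78·x + 144·x^2)·Dx^3  (order 3).
h: a_k = 0, -4, -17/4, -37/24, -755/192, -451/1920, …
ICs: h(0) = 0, h′(0) = -4, h′′(0) = -17/2.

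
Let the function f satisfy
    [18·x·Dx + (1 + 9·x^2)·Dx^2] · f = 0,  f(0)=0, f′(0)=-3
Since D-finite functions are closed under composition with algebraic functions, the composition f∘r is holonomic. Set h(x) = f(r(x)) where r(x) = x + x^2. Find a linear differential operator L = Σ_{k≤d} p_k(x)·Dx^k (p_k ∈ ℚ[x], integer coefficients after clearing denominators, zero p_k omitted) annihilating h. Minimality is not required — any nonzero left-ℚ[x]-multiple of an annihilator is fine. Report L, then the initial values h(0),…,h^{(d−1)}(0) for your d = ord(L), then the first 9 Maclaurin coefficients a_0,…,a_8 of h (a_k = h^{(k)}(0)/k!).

L = (-2 + 18·x + 72·x^2 + 108·x^3 + 54·x^4)·Dx + (1 + 2·x + 9·x^2 + 36·x^3 + 45·x^4 + 18·x^5)·Dx^2  (order 2).
h: a_k = 0, -3, -3, 9, 27, -108/5, -234, -1215/7, 1701, …
ICs: h(0) = 0, h′(0) = -3.

f: a_k = 0, -3, 0, 9, 0, -243/5, 0, 2187/7, 0, …
h₀=f(r): pull back L_f along r ⇒ L₀.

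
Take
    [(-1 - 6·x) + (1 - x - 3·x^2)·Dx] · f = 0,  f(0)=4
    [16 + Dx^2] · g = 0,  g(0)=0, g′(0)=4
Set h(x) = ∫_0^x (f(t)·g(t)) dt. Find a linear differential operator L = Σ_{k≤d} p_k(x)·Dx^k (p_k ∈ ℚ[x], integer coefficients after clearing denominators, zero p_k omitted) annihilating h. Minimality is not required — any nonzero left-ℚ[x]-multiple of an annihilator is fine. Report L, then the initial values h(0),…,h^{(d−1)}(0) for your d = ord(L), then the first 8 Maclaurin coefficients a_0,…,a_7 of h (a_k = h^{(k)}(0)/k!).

L = (-10 + 16·x + 48·x^2)·Dx + (2 + 12·x)·Dx^2 + (-1 + x + 3·x^2)·Dx^3  (order 3).
h: a_k = 0, 0, 8, 16/3, 16/3, 208/15, 1256/45, 5632/105, …
ICs: h(0) = 0, h′(0) = 0, h′′(0) = 16.

f: a_k = 4, 4, 16, 28, 76, 160, 388, 868, …
g: a_k = 0, 4, 0, -32/3, 0, 128/15, 0, -1024/315, …
h₀=f·g: eliminate ⇒ L₀, order ≤ 1·2.
h=∫h₀ ⇒ L = L₀·Dx.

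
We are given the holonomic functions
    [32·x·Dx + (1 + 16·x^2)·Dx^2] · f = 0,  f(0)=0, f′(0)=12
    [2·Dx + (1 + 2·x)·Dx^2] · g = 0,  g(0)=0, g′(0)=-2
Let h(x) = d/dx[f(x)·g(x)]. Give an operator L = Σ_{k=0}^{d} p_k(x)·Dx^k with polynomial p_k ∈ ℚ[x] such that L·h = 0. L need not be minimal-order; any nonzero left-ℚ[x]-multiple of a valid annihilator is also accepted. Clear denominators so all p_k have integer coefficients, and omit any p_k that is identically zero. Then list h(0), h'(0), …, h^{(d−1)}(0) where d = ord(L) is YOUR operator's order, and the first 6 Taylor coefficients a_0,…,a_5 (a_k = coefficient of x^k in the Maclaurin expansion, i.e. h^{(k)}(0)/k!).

L = (2304 + 8960·x + 114688·x^2 + 552960·x^3 + 983040·x^4 + 851968·x^5 + 1048576·x^7) + (1032 + 14720·x + 111872·x^2 + 616448·x^3 + 1884160·x^4 + 3047424·x^5 + 2293760·x^6 + 1572864·x^7 + 3670016·x^8)·Dx + (72 + 2512·x + 19968·x^2 + 99072·x^3 + 393216·x^4 + 1019904·x^5 + 1572864·x^6 + 1376256·x^7 + 1572864·x^8 + 2097152·x^9)·Dx^2 + (17 + 132·x + 964·x^2 + 4864·x^3 + 18432·x^4 + 55296·x^5 + 129024·x^6 + 196608·x^7 + 196608·x^8 + 262144·x^9 + 262144·x^10)·Dx^3  (order 3).
h: a_k = 0, -48, 72, 384, -400, -34048/5, …
ICs: h(0) = 0, h′(0) = -48, h′′(0) = 144.

f: a_k = 0, 12, 0, -64, 0, 3072/5, …
g: a_k = 0, -2, 2, -8/3, 4, -32/5, …
Product ⇒ symmetric product L₀, ord ≤ 4.
Derive L from L₀ (diff closure).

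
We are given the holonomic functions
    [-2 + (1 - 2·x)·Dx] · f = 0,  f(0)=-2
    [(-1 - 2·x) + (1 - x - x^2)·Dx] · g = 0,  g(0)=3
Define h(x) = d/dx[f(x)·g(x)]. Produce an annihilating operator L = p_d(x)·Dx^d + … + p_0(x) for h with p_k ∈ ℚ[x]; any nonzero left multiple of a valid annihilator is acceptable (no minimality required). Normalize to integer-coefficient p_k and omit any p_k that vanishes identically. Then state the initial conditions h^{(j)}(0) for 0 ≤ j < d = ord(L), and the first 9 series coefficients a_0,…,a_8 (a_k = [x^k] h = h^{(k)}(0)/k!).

f: a_k = -2, -4, -8, -16, -32, -64, -128, -256, -512, …
g: a_k = 3, 3, 6, 9, 15, 24, 39, 63, 102, …
L₀ := L_f ⊗_s L_g (sym. prod.), ord ≤ 1.
h₀' ⇒ L via d/dx closure of L₀.
L = (16 - 30·x - 30·x^2 + 32·x^3 + 48·x^4) + (-3 + 11·x - 3·x^2 - 22·x^3 + 10·x^4 + 12·x^5)·Dx  (order 1).
h: a_k = -18, -96, -342, -1032, -2820, -7236, -17766, -42240, -98010, …
ICs: h(0) = -18.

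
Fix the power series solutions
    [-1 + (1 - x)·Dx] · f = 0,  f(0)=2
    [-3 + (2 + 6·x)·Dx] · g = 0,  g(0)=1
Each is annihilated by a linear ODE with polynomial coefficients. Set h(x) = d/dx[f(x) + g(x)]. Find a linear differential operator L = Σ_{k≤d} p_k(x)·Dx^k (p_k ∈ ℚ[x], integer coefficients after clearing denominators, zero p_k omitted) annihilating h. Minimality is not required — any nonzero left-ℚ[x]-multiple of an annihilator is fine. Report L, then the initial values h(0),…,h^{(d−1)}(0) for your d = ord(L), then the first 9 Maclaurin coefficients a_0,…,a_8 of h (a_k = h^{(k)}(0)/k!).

f: a_k = 2, 2, 2, 2, 2, 2, 2, 2, 2, …
g: a_k = 1, 3/2, -9/8, 27/16, -405/128, 1701/256, -15309/1024, 72171/2048, -2814669/32768, …
Weyl lclm of L_f,L_g ⇒ L₀ (ord ≤ 2).
h=h₀': d/dx-closure on L₀ ⇒ L.
L = (-90 - 54·x) + (3 - 198·x - 189·x^2)·Dx + (14 + 46·x - 6·x^2 - 54·x^3)·Dx^2  (order 2).
h: a_k = 7/2, 7/4, 177/16, -149/32, 11065/256, -39783/512, 533869/2048, -2749133/4096, 127839753/65536, …
ICs: h(0) = 7/2, h′(0) = 7/4.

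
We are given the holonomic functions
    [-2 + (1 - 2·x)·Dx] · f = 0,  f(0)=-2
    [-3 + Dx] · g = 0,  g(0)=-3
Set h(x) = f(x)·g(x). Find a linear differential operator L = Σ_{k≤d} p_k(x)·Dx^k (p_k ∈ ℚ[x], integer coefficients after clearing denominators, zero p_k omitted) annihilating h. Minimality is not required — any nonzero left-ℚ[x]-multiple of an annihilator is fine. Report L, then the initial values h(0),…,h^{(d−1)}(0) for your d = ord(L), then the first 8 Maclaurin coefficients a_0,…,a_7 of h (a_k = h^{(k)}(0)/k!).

L = (5 - 6·x) + (-1 + 2·x)·Dx  (order 1).
h: a_k = 6, 30, 87, 201, 1689/4, 17133/20, 13755/8, 963579/280, …
ICs: h(0) = 6.

f: a_k = -2, -4, -8, -16, -32, -64, -128, -256, …
g: a_k = -3, -9, -27/2, -27/2, -81/8, -243/40, -243/80, -729/560, …
L₀ := L_f ⊗_s L_g (sym. prod.), ord ≤ 1.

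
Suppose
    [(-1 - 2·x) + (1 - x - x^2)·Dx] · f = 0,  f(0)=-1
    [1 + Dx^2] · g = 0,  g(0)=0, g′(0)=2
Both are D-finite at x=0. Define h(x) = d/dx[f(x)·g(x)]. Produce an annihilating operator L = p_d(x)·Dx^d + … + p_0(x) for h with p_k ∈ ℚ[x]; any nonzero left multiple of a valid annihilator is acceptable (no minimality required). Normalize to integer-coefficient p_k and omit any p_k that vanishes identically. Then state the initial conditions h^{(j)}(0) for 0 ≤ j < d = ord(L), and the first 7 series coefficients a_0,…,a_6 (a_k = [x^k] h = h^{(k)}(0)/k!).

L = (3 - 2·x - x^2 + 2·x^3 + x^4) + (4 + 10·x + 6·x^2 + 4·x^3)·Dx + (-1 + x^2 + 2·x^3 + x^4)·Dx^2  (order 2).
h: a_k = -2, -4, -11, -68/3, -187/4, -901/10, -61403/360, …
ICs: h(0) = -2, h′(0) = -4.

f: a_k = -1, -1, -2, -3, -5, -8, -13, …
g: a_k = 0, 2, 0, -1/3, 0, 1/60, 0, …
h₀=f·g: eliminate ⇒ L₀, order ≤ 1·2.
Differentiate: ansatz ord ≤ ord L₀ ⇒ L.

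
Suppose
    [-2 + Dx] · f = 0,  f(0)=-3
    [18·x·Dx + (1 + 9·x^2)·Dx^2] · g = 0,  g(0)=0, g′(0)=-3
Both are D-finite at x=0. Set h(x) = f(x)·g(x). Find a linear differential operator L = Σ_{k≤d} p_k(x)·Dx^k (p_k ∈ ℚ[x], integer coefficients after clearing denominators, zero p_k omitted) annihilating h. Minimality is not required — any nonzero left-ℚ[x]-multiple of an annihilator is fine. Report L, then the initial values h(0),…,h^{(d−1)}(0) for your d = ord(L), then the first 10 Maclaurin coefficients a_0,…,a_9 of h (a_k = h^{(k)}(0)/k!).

L = (4 - 36·x + 36·x^2) + (-4 + 18·x - 36·x^2)·Dx + (1 + 9·x^2)·Dx^2  (order 2).
h: a_k = 0, 9, 18, -9, -42, 489/5, 258, -23201/35, -11810/7, 33469/7, …
ICs: h(0) = 0, h′(0) = 9.

f: a_k = -3, -6, -6, -4, -2, -4/5, -4/15, -8/105, -2/105, -4/945, …
g: a_k = 0, -3, 0, 9, 0, -243/5, 0, 2187/7, 0, -2187, …
f·g: L₀ = L_f ⊗_s L_g, ord ≤ 1·2.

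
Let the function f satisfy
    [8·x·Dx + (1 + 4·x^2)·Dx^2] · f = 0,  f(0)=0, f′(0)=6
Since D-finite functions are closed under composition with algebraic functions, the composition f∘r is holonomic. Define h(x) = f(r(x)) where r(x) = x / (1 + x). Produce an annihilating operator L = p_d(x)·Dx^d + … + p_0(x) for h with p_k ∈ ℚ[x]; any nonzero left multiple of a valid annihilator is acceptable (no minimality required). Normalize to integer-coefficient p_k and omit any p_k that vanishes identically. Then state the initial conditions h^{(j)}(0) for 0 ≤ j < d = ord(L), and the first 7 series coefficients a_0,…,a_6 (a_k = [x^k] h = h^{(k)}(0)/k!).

L = (2 + 10·x)·Dx + (1 + 2·x + 5·x^2)·Dx^2  (order 2).
h: a_k = 0, 6, -6, -2, 18, -114/5, -22, …
ICs: h(0) = 0, h′(0) = 6.

f: a_k = 0, 6, 0, -8, 0, 96/5, 0, …
Substitute x→r, Dx→(1/r')Dx; clear ⇒ L₀.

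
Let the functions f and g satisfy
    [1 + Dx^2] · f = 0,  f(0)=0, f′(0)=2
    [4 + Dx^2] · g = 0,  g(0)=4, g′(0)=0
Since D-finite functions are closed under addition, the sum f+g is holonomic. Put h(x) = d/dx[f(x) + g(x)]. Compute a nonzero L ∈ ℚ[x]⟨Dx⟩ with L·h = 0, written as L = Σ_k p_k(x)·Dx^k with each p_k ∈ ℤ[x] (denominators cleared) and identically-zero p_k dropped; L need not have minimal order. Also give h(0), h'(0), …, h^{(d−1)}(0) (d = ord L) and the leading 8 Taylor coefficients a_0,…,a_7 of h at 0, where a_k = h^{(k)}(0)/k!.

f: a_k = 0, 2, 0, -1/3, 0, 1/60, 0, -1/2520, …
g: a_k = 4, 0, -8, 0, 8/3, 0, -16/45, 0, …
f+g: L₀ = lclm(L_f,L_g), ord ≤ 2+2.
h₀' ⇒ L via d/dx closure of L₀.
L = 4 + 5·Dx^2 + Dx^4  (order 4).
h: a_k = 2, -16, -1, 32/3, 1/12, -32/15, -1/360, 64/315, …
ICs: h(0) = 2, h′(0) = -16, h′′(0) = -2, h′′′(0) = 64.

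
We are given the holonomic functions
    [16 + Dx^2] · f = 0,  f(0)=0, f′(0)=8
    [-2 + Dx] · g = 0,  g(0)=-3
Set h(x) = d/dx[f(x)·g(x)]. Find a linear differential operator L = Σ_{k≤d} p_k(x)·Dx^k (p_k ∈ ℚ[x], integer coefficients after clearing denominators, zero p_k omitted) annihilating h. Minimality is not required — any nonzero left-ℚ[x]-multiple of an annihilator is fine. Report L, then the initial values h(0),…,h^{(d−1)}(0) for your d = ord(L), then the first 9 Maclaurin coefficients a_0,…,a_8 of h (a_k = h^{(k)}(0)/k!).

L = 20 - 4·Dx + Dx^2  (order 2).
h: a_k = -24, -96, 48, 384, 304, -704/5, -4448/15, -512/5, 5744/105, …
ICs: h(0) = -24, h′(0) = -96.

f: a_k = 0, 8, 0, -64/3, 0, 256/15, 0, -2048/315, 0, …
g: a_k = -3, -6, -6, -4, -2, -4/5, -4/15, -8/105, -2/105, …
L₀ := L_f ⊗_s L_g (sym. prod.), ord ≤ 2.
Derive L from L₀ (diff closure).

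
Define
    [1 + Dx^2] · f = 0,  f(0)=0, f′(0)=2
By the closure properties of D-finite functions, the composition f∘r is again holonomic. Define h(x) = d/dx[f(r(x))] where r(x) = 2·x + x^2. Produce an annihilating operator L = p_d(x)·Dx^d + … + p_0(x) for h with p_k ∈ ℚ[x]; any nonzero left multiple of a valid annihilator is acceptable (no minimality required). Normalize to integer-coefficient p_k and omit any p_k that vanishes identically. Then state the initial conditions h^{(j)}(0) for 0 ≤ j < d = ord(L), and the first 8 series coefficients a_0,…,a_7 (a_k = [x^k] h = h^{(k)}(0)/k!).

f: a_k = 0, 2, 0, -1/3, 0, 1/60, 0, -1/2520, …
h₀=f(r): pull back L_f along r ⇒ L₀.
h₀' ⇒ L via d/dx closure of L₀.
L = (7 + 16·x + 24·x^2 + 16·x^3 + 4·x^4) + (-3 - 3·x)·Dx + (1 + 2·x + x^2)·Dx^2  (order 2).
h: a_k = 4, 4, -8, -16, -22/3, 6, 404/45, 176/45, …
ICs: h(0) = 4, h′(0) = 4.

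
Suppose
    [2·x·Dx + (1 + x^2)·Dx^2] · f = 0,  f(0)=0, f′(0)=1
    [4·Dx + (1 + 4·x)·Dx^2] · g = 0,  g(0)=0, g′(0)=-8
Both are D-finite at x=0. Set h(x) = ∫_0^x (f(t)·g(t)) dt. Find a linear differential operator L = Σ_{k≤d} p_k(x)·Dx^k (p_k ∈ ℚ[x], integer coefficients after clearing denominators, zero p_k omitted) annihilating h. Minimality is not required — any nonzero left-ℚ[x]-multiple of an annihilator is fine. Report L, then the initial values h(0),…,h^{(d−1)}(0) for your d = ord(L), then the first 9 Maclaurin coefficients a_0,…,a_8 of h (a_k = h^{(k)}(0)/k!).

L = (144 + 896·x + 560·x^2 + 2304·x^3 + 1920·x^4 + 3328·x^5 + 256·x^7)·Dx^2 + (132 + 304·x + 2252·x^2 + 4144·x^3 + 8896·x^4 + 5952·x^5 + 8960·x^6 + 192·x^7 + 896·x^8)·Dx^3 + (72 + 376·x + 912·x^2 + 2808·x^3 + 3720·x^4 + 6288·x^5 + 3072·x^6 + 4368·x^7 + 192·x^8 + 512·x^9)·Dx^4 + (5 + 48·x + 178·x^2 + 416·x^3 + 729·x^4 + 720·x^5 + 1008·x^6 + 384·x^7 + 516·x^8 + 32·x^9 + 64·x^10)·Dx^5  (order 5).
h: a_k = 0, 0, 0, -8/3, 4, -8, 184/9, -2552/45, 2486/15, …
ICs: h(0) = 0, h′(0) = 0, h′′(0) = 0, h′′′(0) = -16, h′′′′(0) = 96.

f: a_k = 0, 1, 0, -1/3, 0, 1/5, 0, -1/7, 0, …
g: a_k = 0, -8, 16, -128/3, 128, -2048/5, 4096/3, -32768/7, 16384, …
Sym-product of L_f,L_g gives L₀ (≤ ord 4).
Integrate: L := L₀·Dx.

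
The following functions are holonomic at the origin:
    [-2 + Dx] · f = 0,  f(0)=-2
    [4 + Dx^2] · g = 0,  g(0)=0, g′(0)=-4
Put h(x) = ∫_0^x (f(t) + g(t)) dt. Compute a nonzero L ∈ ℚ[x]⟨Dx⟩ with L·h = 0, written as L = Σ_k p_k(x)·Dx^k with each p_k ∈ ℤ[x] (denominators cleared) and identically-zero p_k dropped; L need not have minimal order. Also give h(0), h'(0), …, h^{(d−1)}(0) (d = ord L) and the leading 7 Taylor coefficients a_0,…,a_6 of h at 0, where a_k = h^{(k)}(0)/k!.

L = -8·Dx + 4·Dx^2 - 2·Dx^3 + Dx^4  (order 4).
h: a_k = 0, -2, -4, -4/3, 0, -4/15, -8/45, …
ICs: h(0) = 0, h′(0) = -2, h′′(0) = -8, h′′′(0) = -8.

f: a_k = -2, -4, -4, -8/3, -4/3, -8/15, -8/45, …
g: a_k = 0, -4, 0, 8/3, 0, -8/15, 0, …
Weyl lclm of L_f,L_g ⇒ L₀ (ord ≤ 3).
h=∫₀ˣh₀: take L = L₀·Dx.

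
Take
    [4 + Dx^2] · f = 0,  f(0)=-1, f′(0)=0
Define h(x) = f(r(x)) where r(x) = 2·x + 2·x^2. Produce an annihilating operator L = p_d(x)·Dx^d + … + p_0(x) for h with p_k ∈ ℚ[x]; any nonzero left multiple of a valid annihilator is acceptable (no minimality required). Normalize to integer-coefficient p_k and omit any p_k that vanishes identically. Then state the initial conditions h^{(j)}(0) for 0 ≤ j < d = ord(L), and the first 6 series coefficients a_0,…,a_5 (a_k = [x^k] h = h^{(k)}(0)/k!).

f: a_k = -1, 0, 2, 0, -2/3, 0, …
L₀ from L_f via x↦r, Dx↦r'^{-1}Dx.
L = (16 + 96·x + 192·x^2 + 128·x^3) - 2·Dx + (1 + 2·x)·Dx^2  (order 2).
h: a_k = -1, 0, 8, 16, -8/3, -128/3, …
ICs: h(0) = -1, h′(0) = 0.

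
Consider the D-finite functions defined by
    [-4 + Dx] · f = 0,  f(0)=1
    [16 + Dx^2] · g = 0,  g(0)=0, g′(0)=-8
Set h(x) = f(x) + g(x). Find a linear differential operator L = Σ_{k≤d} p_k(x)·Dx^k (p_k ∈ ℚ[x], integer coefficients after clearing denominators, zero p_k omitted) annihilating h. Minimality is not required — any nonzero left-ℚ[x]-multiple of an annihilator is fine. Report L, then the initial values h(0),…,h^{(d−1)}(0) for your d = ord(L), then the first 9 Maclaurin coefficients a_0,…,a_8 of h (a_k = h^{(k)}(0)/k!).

L = -64 + 16·Dx - 4·Dx^2 + Dx^3  (order 3).
h: a_k = 1, -4, 8, 32, 32/3, -128/15, 256/45, 1024/105, 512/315, …
ICs: h(0) = 1, h′(0) = -4, h′′(0) = 16.

f: a_k = 1, 4, 8, 32/3, 32/3, 128/15, 256/45, 1024/315, 512/315, …
g: a_k = 0, -8, 0, 64/3, 0, -256/15, 0, 2048/315, 0, …
f+g: L₀ = lclm(L_f,L_g), ord ≤ 1+2.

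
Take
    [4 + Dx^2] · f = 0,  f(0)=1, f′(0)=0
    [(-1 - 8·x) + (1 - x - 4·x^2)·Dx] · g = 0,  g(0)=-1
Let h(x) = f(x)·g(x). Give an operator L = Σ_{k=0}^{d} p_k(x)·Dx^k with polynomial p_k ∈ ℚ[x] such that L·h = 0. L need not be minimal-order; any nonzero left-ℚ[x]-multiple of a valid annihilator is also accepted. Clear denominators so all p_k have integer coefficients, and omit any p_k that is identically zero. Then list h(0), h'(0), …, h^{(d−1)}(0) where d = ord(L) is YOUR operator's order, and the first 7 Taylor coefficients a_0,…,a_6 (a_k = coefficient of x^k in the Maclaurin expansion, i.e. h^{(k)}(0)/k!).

f: a_k = 1, 0, -2, 0, 2/3, 0, -4/45, …
g: a_k = -1, -1, -5, -9, -29, -65, -181, …
f·g: L₀ = L_f ⊗_s L_g, ord ≤ 2·1.
L = (4 + 4·x + 16·x^2) + (2 + 16·x)·Dx + (-1 + x + 4·x^2)·Dx^2  (order 2).
h: a_k = -1, -1, -3, -7, -59/3, -143/3, -5681/45, …
ICs: h(0) = -1, h′(0) = -1.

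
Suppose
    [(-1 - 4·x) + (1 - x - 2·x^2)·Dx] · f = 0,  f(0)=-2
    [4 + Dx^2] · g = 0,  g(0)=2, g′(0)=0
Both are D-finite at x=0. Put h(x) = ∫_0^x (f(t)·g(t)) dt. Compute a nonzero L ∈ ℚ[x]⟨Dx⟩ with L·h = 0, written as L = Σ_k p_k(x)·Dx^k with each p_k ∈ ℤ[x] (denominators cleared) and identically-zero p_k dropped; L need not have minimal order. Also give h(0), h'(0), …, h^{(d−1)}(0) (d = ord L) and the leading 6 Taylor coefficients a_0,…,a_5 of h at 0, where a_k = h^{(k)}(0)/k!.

L = (4·x + 8·x^2)·Dx + (2 + 8·x)·Dx^2 + (-1 + x + 2·x^2)·Dx^3  (order 3).
h: a_k = 0, -4, -2, -4/3, -3, -68/15, …
ICs: h(0) = 0, h′(0) = -4, h′′(0) = -4.

f: a_k = -2, -2, -6, -10, -22, -42, …
g: a_k = 2, 0, -4, 0, 4/3, 0, …
Product ⇒ symmetric product L₀, ord ≤ 2.
∫: right-multiply L₀ by Dx.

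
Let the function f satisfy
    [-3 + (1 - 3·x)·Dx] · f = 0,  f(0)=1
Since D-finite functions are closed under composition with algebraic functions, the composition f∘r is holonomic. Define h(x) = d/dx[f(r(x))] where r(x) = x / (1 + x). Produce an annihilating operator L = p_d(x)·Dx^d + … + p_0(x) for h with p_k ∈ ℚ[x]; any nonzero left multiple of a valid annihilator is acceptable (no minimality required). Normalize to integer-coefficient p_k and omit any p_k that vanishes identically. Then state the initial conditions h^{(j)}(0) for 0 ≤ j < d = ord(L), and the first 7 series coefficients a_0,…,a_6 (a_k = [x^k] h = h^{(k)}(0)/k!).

f: a_k = 1, 3, 9, 27, 81, 243, 729, …
f∘r: x↦r, Dx↦Dx/r' in L_f ⇒ L₀.
Differentiate: ansatz ord ≤ ord L₀ ⇒ L.
L = 4 + (-1 + 2·x)·Dx  (order 1).
h: a_k = 3, 12, 36, 96, 240, 576, 1344, …
ICs: h(0) = 3.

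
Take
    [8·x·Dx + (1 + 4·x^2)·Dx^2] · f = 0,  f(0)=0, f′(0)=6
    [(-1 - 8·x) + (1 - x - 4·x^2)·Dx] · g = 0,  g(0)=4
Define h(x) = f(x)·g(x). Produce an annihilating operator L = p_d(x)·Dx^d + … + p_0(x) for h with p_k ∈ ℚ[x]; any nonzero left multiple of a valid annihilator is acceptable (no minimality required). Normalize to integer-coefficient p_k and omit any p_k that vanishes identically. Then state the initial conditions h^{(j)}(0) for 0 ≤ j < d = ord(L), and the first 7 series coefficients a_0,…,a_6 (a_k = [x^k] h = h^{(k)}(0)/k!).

L = (8 + 8·x + 96·x^2) + (2 + 8·x + 16·x^2 + 96·x^3)·Dx + (-1 + x + 4·x^3 + 16·x^4)·Dx^2  (order 2).
h: a_k = 0, 24, 24, 88, 184, 3064/5, 6744/5, …
ICs: h(0) = 0, h′(0) = 24.

f: a_k = 0, 6, 0, -8, 0, 96/5, 0, …
g: a_k = 4, 4, 20, 36, 116, 260, 724, …
L₀ := L_f ⊗_s L_g (sym. prod.), ord ≤ 2.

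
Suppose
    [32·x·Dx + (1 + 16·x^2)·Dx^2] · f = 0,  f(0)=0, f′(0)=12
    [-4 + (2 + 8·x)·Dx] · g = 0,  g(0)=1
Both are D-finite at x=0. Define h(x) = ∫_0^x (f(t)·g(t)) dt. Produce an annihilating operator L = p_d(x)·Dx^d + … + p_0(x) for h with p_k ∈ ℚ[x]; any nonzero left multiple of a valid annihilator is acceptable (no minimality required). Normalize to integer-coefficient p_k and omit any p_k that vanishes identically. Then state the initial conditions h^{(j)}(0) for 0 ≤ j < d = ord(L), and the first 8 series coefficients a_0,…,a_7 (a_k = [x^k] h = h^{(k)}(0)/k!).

L = (12 - 64·x - 64·x^2)·Dx + (-4 + 16·x + 192·x^2 + 256·x^3)·Dx^2 + (1 + 8·x + 32·x^2 + 128·x^3 + 256·x^4)·Dx^3  (order 3).
h: a_k = 0, 0, 6, 8, -22, -16, 1556/15, 6544/35, …
ICs: h(0) = 0, h′(0) = 0, h′′(0) = 12.

f: a_k = 0, 12, 0, -64, 0, 3072/5, 0, -49152/7, …
g: a_k = 1, 2, -2, 4, -10, 28, -84, 264, …
L₀ := L_f ⊗_s L_g (sym. prod.), ord ≤ 2.
h=∫h₀ ⇒ L = L₀·Dx.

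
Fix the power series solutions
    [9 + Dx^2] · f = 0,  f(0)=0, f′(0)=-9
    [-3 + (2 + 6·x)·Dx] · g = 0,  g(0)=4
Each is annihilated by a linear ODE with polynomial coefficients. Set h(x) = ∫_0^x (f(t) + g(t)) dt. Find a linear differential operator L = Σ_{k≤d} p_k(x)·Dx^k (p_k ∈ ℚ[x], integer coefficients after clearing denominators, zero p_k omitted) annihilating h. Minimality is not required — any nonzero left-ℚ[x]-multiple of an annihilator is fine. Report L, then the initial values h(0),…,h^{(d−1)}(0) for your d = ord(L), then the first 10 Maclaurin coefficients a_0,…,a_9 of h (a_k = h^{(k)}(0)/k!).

L = (-63 - 216·x - 324·x^2)·Dx + (18 + 198·x + 648·x^2 + 648·x^3)·Dx^2 + (-7 - 24·x - 36·x^2)·Dx^3 + (2 + 22·x + 72·x^2 + 72·x^3)·Dx^4  (order 4).
h: a_k = 0, 4, -3/2, -3/2, 81/16, -81/32, 2187/640, -2187/256, 2549313/143360, -312741/8192, …
ICs: h(0) = 0, h′(0) = 4, h′′(0) = -3, h′′′(0) = -9.

f: a_k = 0, -9, 0, 27/2, 0, -243/40, 0, 729/560, 0, -729/4480, …
g: a_k = 4, 6, -9/2, 27/4, -405/32, 1701/64, -15309/256, 72171/512, -2814669/8192, 14073345/16384, …
h₀=f+g: left-lcm gives L₀, ord ≤ 3.
h=∫₀ˣh₀: take L = L₀·Dx.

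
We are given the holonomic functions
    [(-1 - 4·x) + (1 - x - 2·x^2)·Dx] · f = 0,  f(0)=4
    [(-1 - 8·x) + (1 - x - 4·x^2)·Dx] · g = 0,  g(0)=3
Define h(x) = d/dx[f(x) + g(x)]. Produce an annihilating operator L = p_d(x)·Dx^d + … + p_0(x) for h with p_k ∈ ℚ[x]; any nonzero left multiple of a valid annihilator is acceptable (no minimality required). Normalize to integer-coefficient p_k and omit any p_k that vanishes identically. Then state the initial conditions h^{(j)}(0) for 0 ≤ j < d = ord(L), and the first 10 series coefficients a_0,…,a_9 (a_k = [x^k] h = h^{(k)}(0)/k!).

f: a_k = 4, 4, 12, 20, 44, 84, 172, 340, 684, 1364, …
g: a_k = 3, 3, 15, 27, 87, 195, 543, 1323, 3495, 8787, …
Weyl lclm of L_f,L_g ⇒ L₀ (ord ≤ 2).
h=h₀': d/dx-closure on L₀ ⇒ L.
L = (-6 - 336·x - 480·x^2 - 1824·x^3 - 3864·x^4 - 6528·x^5 + 2304·x^6) + (6 + 66·x + 156·x^2 + 168·x^3 + 162·x^4 - 3768·x^5 - 3456·x^6 + 1536·x^7)·Dx + (-1 + 2·x - 13·x^2 - 28·x^3 + 222·x^4 + 134·x^5 - 612·x^6 - 320·x^7 + 192·x^8)·Dx^2  (order 2).
h: a_k = 7, 54, 141, 524, 1395, 4290, 11641, 33432, 91359, 254990, …
ICs: h(0) = 7, h′(0) = 54.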